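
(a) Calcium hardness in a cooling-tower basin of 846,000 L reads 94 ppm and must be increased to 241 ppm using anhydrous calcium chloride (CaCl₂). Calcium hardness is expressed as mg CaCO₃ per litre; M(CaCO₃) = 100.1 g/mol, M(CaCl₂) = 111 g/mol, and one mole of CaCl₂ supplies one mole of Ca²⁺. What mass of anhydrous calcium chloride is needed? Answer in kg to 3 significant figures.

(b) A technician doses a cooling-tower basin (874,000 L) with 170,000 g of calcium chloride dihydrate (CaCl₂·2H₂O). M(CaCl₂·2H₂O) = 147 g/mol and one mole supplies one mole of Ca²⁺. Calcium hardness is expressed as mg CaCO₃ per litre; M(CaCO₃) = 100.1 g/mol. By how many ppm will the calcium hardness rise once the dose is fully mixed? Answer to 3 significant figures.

(a) Hardness to add: (241 − 94) = 147 mg/L as CaCO₃ × 846,000 L = 124,400 g as CaCO₃.
(a) Moles of Ca²⁺ (1 mol Ca²⁺ ≡ 1 mol CaCO₃): 124,400 / 100.1 g/mol = 1242 mol.
(a) Mass of CaCl₂: 1242 × 111 = 137,900 g.

(b) Moles of Ca²⁺: 170,000 g ÷ 147 g/mol = 1156 mol.
(b) As CaCO₃: 1156 mol × 100.1 g/mol = 115,800 g.
(b) Rise: 115,800 g / 874,000 L × 1000 = 132.5 mg/L.

(a) 138 kg; (b) 132 ppm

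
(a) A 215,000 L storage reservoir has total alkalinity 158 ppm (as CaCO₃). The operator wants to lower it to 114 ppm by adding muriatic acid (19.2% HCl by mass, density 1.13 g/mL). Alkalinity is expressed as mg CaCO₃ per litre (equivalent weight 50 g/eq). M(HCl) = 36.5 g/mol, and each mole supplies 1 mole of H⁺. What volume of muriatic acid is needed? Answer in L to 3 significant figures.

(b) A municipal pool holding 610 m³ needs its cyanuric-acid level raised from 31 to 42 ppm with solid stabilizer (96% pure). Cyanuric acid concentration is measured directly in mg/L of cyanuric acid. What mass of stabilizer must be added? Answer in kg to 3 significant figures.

(a) Alkalinity to neutralize: (158 − 114) = 44 mg/L as CaCO₃ × 215,000 L = 9460 g as CaCO₃.
(a) Equivalents of H⁺ required: 9460 ÷ 50 g/eq = 189.2 eq = 189.2 mol HCl.
(a) Mass of HCl: 189.2 × 36.5 = 6906 g.
(a) Mass of 19.2% solution: 6906 / 0.192 = 35,970 g.
(a) Volume: 35,970 g ÷ 1.13 g/mL = 31,830 mL.

(b) Volume: 610 m³ = 610,000 L.
(b) CYA to add: (42 − 31) = 11 mg/L × 610,000 L = 6710 g cyanuric acid.
(b) At 96% purity: 6710 / 0.96 = 6990 g product.

(a) 31.8 L; (b) 6.99 kg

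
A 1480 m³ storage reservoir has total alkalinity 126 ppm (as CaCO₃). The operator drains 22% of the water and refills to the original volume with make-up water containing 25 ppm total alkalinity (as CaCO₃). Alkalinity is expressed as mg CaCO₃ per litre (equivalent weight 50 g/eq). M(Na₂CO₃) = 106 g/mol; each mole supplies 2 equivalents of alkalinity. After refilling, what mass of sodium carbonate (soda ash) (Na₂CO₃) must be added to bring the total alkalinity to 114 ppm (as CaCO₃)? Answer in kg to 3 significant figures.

Volume: 1480 m³ = 1,480,000 L.
After draining 22% and refilling: 126 × 0.78 + 25 × 0.22 = 103.78 ppm.
Deficit to target: 114 − 103.78 = 10.22 mg/L.
As CaCO₃: 10.22 mg/L × 1,480,000 L = 15,130 g; ÷ 50 g/eq ÷ 2 = 151.3 mol Na₂CO₃.
Mass: 151.3 × 106 = 16,030 g.

16.0 kg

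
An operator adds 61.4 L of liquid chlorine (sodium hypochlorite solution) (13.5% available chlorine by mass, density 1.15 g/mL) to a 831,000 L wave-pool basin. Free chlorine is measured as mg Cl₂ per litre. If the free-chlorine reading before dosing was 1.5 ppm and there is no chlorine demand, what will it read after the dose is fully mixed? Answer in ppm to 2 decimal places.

12.97 ppm

Mass of solution: 61.4 L × 1000 mL/L × 1.15 g/mL = 70,610 g.
Available chlorine delivered: 70,610 g × 0.135 = 9532 g as Cl₂.
Concentration rise: 9532 g / 831,000 L = 11.47 mg/L = 11.47 ppm.
Final FC: 1.5 + 11.47 = 12.97 ppm.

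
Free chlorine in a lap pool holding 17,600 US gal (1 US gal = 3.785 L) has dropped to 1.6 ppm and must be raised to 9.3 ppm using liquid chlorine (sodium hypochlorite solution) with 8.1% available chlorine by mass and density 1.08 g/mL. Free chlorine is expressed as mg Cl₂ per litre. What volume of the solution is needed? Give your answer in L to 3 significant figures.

Volume: 17,600 US gal × 3.785 L/gal = 66,616 L.
Chlorine deficit: 9.3 − 1.6 = 7.7 ppm = 7.7 mg/L as Cl₂.
Cl₂ equivalent needed: 7.7 mg/L × 66,616 L = 512,900 mg = 512.9 g.
Product at 8.1% available chlorine: 512.9 / 0.081 = 6333 g.
Volume at density 1.08 g/mL: 6333 g ÷ 1.08 g/mL = 5864 mL.

5.86 L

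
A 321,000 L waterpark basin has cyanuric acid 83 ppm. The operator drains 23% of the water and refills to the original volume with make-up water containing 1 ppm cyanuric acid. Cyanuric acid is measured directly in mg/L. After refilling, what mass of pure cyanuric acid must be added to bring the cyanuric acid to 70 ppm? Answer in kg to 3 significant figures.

After draining 23% and refilling: 83 × 0.77 + 1 × 0.23 = 64.14 ppm.
Deficit to target: 70 − 64.14 = 5.86 mg/L.
Mass: 5.86 mg/L × 321,000 L = 1881 g cyanuric acid.

1.88 kg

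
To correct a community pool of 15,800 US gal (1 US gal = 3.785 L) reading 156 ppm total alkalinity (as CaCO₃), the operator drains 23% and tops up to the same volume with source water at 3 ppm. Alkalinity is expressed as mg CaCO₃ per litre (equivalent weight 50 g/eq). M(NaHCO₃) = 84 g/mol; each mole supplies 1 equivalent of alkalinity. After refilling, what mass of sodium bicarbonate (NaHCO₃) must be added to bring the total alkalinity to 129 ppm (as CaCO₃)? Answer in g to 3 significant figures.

823 g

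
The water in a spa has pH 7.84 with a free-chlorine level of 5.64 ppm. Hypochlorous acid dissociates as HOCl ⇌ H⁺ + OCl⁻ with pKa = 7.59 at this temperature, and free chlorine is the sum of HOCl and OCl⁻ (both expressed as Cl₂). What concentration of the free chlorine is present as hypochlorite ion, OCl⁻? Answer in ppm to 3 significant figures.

3.61 ppm

[OCl⁻]/[HOCl] = 10^(pH − pKa) = 10^(7.84 − 7.59) = 10^0.25 = 1.778.
Fraction as HOCl = 1 / (1 + 1.778) = 0.3599.
OCl⁻ = (1 − 0.3599) × 5.64 ppm = 3.61 ppm.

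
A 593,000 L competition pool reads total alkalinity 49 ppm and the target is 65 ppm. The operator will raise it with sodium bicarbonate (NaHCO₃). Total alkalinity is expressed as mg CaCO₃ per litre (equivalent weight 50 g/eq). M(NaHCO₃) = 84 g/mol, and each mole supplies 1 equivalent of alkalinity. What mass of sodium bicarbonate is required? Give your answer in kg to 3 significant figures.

Alkalinity to add: (65 − 49) = 16 mg/L as CaCO₃ × 593,000 L = 9488 g as CaCO₃.
Equivalents: 9488 g ÷ 50 g/eq = 189.8 eq.
NaHCO₃ supplies 1 eq per mole → 189.8 mol.
Mass: 189.8 mol × 84 g/mol = 15,940 g.

15.9 kg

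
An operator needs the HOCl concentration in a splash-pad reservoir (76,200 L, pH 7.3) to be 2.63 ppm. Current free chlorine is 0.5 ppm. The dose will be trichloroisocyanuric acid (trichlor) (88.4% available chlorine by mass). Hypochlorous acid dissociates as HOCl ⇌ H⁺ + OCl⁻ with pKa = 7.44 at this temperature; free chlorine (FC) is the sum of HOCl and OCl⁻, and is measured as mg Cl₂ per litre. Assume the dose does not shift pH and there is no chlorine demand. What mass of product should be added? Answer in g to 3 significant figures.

[OCl⁻]/[HOCl] = 10^(pH − pKa) = 10^(7.3 − 7.44) = 0.7244; fraction as HOCl = 1/(1 + 0.7244) = 0.5799.
Free chlorine required for 2.63 ppm HOCl: 2.63 / 0.5799 = 4.535 ppm.
FC to add: 4.535 − 0.5 = 4.035 mg/L as Cl₂.
Cl₂ equivalent: 4.035 mg/L × 76,200 L = 307.5 g.
Product at 88.4% available Cl: 307.5 / 0.884 = 347.8 g.

348 g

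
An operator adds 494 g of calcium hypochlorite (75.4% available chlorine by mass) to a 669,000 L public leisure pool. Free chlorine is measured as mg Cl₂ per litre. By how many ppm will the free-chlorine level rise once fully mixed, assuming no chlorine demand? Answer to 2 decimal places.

Available chlorine delivered: 494 g × 0.754 = 372.5 g as Cl₂.
Concentration rise: 372.5 g / 669,000 L = 0.5568 mg/L = 0.56 ppm.

0.56 ppm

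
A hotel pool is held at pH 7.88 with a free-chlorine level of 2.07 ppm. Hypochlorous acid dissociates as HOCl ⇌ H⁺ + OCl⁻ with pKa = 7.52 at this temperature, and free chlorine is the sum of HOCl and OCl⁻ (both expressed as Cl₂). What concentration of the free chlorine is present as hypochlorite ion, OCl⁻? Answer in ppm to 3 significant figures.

1.44 ppm

[OCl⁻]/[HOCl] = 10^(pH − pKa) = 10^(7.88 − 7.52) = 10^0.36 = 2.291.
Fraction as HOCl = 1 / (1 + 2.291) = 0.3039.
OCl⁻ = (1 − 0.3039) × 2.07 ppm = 1.441 ppm.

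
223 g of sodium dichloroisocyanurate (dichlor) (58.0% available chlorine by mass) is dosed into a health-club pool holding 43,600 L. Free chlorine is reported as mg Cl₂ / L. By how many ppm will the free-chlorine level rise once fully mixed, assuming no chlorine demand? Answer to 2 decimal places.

2.97 ppm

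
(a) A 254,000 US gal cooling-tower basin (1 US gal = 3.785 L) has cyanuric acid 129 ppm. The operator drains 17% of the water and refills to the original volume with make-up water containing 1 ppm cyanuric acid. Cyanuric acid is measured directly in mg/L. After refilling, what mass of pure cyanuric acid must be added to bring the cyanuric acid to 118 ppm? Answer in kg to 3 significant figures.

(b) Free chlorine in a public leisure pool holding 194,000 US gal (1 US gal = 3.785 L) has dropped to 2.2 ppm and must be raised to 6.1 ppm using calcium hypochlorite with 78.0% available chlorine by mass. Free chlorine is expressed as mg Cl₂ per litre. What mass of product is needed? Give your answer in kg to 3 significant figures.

(a) Volume: 254,000 US gal × 3.785 L/gal = 961,390 L.
(a) After draining 17% and refilling: 129 × 0.83 + 1 × 0.17 = 107.24 ppm.
(a) Deficit to target: 118 − 107.24 = 10.76 mg/L.
(a) Mass: 10.76 mg/L × 961,390 L = 10,340 g cyanuric acid.

(b) Volume: 194,000 US gal × 3.785 L/gal = 734,290 L.
(b) Chlorine deficit: 6.1 − 2.2 = 3.9 ppm = 3.9 mg/L as Cl₂.
(b) Cl₂ equivalent needed: 3.9 mg/L × 734,290 L = 2,864,000 mg = 2864 g.
(b) Product at 78.0% available chlorine: 2864 / 0.78 = 3671 g.

(a) 10.3 kg; (b) 3.67 kg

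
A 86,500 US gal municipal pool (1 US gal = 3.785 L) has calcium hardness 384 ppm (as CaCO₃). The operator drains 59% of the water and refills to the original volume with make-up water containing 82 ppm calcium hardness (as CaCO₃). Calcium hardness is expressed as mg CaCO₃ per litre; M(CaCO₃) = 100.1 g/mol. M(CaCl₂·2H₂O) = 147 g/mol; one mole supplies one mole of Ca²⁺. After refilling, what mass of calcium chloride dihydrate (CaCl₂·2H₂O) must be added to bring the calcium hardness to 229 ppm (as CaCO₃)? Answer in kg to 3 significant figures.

11.1 kg

Volume: 86,500 US gal × 3.785 L/gal = 327,402 L.
After draining 59% and refilling: 384 × 0.41 + 82 × 0.59 = 205.82 ppm.
Deficit to target: 229 − 205.82 = 23.18 mg/L.
As CaCO₃: 23.18 mg/L × 327,402 L = 7589 g; ÷ 100.1 = 75.82 mol Ca²⁺.
Mass: 75.82 × 147 = 11,140 g.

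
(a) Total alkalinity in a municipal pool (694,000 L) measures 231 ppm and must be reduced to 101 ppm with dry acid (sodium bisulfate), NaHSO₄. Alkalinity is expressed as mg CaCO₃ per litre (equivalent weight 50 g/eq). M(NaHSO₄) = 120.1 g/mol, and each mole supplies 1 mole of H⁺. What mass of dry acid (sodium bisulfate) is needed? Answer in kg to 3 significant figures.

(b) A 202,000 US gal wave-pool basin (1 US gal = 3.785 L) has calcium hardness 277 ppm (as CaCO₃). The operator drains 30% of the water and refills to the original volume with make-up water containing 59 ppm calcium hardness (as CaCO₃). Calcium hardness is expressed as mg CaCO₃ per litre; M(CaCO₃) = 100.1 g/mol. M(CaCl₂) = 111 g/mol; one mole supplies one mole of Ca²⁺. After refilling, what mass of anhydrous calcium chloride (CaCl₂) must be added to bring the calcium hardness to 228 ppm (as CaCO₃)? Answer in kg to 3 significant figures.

(a) 217 kg; (b) 13.9 kg

(a) Alkalinity to neutralize: (231 − 101) = 130 mg/L as CaCO₃ × 694,000 L = 90,220 g as CaCO₃.
(a) Equivalents of H⁺ required: 90,220 ÷ 50 g/eq = 1804 eq = 1804 mol NaHSO₄.
(a) Mass of NaHSO₄: 1804 × 120.1 = 216,700 g.

(b) Volume: 202,000 US gal × 3.785 L/gal = 764,570 L.
(b) After draining 30% and refilling: 277 × 0.70 + 59 × 0.30 = 211.6 ppm.
(b) Deficit to target: 228 − 211.6 = 16.4 mg/L.
(b) As CaCO₃: 16.4 mg/L × 764,570 L = 12,540 g; ÷ 100.1 = 125.3 mol Ca²⁺.
(b) Mass: 125.3 × 111 = 13,900 g.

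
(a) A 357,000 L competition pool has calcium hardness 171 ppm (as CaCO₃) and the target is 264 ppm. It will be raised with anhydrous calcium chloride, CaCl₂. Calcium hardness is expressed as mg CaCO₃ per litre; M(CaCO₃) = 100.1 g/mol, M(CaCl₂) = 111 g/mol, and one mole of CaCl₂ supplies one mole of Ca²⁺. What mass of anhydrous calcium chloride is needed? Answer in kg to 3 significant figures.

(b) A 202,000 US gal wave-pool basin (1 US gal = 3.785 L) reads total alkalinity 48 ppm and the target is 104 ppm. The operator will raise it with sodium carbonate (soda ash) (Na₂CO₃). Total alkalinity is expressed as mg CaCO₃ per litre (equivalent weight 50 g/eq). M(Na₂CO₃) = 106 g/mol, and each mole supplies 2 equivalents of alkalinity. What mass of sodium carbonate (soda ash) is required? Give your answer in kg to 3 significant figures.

(a) 36.8 kg; (b) 45.4 kg

(a) Hardness to add: (264 − 171) = 93 mg/L as CaCO₃ × 357,000 L = 33,200 g as CaCO₃.
(a) Moles of Ca²⁺ (1 mol Ca²⁺ ≡ 1 mol CaCO₃): 33,200 / 100.1 g/mol = 331.7 mol.
(a) Mass of CaCl₂: 331.7 × 111 = 36,820 g.

(b) Volume: 202,000 US gal × 3.785 L/gal = 764,570 L.
(b) Alkalinity to add: (104 − 48) = 56 mg/L as CaCO₃ × 764,570 L = 42,820 g as CaCO₃.
(b) Equivalents: 42,820 g ÷ 50 g/eq = 856.3 eq.
(b) Each mole of Na₂CO₃ supplies 2 eq, so 856.3 / 2 = 428.2 mol.
(b) Mass: 428.2 mol × 106 g/mol = 45,380 g.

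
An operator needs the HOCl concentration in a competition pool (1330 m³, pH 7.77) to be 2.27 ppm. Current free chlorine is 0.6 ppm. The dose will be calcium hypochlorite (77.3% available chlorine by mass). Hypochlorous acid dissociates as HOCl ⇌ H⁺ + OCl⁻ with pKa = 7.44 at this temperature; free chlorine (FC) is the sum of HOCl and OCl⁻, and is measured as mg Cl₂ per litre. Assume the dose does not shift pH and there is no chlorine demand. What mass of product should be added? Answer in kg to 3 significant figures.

11.2 kg

Volume: 1330 m³ = 1,330,000 L.
[OCl⁻]/[HOCl] = 10^(pH − pKa) = 10^(7.77 − 7.44) = 2.138; fraction as HOCl = 1/(1 + 2.138) = 0.3187.
Free chlorine required for 2.27 ppm HOCl: 2.27 / 0.3187 = 7.123 ppm.
FC to add: 7.123 − 0.6 = 6.523 mg/L as Cl₂.
Cl₂ equivalent: 6.523 mg/L × 1,330,000 L = 8676 g.
Product at 77.3% available Cl: 8676 / 0.773 = 11,220 g.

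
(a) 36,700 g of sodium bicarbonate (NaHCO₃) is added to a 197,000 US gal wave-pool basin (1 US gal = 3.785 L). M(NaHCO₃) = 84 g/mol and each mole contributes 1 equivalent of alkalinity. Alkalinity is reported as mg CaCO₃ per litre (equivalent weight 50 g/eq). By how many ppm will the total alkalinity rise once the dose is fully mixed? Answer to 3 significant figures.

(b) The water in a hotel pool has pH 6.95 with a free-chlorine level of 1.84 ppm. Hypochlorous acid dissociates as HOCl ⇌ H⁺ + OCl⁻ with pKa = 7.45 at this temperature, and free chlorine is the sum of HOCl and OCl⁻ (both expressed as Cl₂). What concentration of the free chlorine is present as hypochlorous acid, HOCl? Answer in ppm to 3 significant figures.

(a) Volume: 197,000 US gal × 3.785 L/gal = 745,645 L.
(a) Moles of NaHCO₃: 36,700 g ÷ 84 g/mol = 436.9 mol → 436.9 eq of alkalinity.
(a) As CaCO₃: 436.9 eq × 50 g/eq = 21,850 g.
(a) Rise: 21,850 g / 745,645 L × 1000 = 29.3 mg/L.

(b) [OCl⁻]/[HOCl] = 10^(pH − pKa) = 10^(6.95 − 7.45) = 10^-0.50 = 0.3162.
(b) Fraction as HOCl = 1 / (1 + 0.3162) = 0.7597.
(b) HOCl = 0.7597 × 1.84 ppm = 1.398 ppm.

(a) 29.3 ppm; (b) 1.40 ppm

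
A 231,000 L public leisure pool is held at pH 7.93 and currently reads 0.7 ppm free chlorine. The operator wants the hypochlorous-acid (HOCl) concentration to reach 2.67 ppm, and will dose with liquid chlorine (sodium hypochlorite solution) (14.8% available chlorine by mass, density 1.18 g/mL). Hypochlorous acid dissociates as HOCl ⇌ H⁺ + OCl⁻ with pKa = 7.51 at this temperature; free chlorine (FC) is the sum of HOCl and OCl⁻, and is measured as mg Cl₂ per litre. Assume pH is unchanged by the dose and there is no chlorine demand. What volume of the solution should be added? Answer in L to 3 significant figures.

[OCl⁻]/[HOCl] = 10^(pH − pKa) = 10^(7.93 − 7.51) = 2.63; fraction as HOCl = 1/(1 + 2.63) = 0.2755.
Free chlorine required for 2.67 ppm HOCl: 2.67 / 0.2755 = 9.693 ppm.
FC to add: 9.693 − 0.7 = 8.993 mg/L as Cl₂.
Cl₂ equivalent: 8.993 mg/L × 231,000 L = 2077 g.
Product at 14.8% available Cl: 2077 / 0.148 = 14,040 g.
Volume: 14,040 g ÷ 1.18 g/mL = 11,890 mL.

11.9 L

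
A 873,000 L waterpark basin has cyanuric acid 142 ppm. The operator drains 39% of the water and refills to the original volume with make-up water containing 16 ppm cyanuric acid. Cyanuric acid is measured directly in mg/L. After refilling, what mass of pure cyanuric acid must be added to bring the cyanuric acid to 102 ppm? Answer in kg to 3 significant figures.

7.98 kg

After draining 39% and refilling: 142 × 0.61 + 16 × 0.39 = 92.86 ppm.
Deficit to target: 102 − 92.86 = 9.14 mg/L.
Mass: 9.14 mg/L × 873,000 L = 7979 g cyanuric acid.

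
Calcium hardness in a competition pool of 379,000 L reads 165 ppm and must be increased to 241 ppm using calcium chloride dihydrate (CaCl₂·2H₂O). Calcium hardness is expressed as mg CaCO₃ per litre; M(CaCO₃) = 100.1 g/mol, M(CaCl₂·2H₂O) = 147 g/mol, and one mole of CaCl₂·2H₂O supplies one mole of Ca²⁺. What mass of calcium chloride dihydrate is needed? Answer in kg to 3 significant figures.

Hardness to add: (241 − 165) = 76 mg/L as CaCO₃ × 379,000 L = 28,800 g as CaCO₃.
Moles of Ca²⁺ (1 mol Ca²⁺ ≡ 1 mol CaCO₃): 28,800 / 100.1 g/mol = 287.8 mol.
Mass of CaCl₂·2H₂O: 287.8 × 147 = 42,300 g.

42.3 kg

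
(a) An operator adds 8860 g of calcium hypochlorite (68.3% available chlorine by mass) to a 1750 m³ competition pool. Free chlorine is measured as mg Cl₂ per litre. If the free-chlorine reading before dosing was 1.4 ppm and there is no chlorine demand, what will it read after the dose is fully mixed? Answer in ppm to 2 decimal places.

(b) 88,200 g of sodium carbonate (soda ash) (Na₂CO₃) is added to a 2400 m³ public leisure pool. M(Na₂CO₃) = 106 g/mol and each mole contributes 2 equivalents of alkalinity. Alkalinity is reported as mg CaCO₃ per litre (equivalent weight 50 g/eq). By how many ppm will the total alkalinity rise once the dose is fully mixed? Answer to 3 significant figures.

(a) Volume: 1750 m³ = 1,750,000 L.
(a) Available chlorine delivered: 8860 g × 0.683 = 6051 g as Cl₂.
(a) Concentration rise: 6051 g / 1,750,000 L = 3.458 mg/L = 3.46 ppm.
(a) Final FC: 1.4 + 3.46 = 4.86 ppm.

(b) Volume: 2400 m³ = 2,400,000 L.
(b) Moles of Na₂CO₃: 88,200 g ÷ 106 g/mol = 832.1 mol → 1664 eq of alkalinity.
(b) As CaCO₃: 1664 eq × 50 g/eq = 83,210 g.
(b) Rise: 83,210 g / 2,400,000 L × 1000 = 34.67 mg/L.

(a) 4.86 ppm; (b) 34.7 ppm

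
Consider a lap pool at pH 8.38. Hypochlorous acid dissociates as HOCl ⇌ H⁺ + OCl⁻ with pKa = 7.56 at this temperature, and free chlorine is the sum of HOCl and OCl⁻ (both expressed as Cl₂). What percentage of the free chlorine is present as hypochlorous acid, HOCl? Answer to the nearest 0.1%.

13.1%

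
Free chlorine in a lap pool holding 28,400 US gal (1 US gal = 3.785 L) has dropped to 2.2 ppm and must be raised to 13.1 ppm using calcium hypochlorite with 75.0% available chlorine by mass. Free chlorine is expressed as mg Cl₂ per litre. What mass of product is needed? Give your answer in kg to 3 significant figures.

Volume: 28,400 US gal × 3.785 L/gal = 107,494 L.
Chlorine deficit: 13.1 − 2.2 = 10.9 ppm = 10.9 mg/L as Cl₂.
Cl₂ equivalent needed: 10.9 mg/L × 107,494 L = 1,172,000 mg = 1172 g.
Product at 75.0% available chlorine: 1172 / 0.75 = 1562 g.

1.56 kg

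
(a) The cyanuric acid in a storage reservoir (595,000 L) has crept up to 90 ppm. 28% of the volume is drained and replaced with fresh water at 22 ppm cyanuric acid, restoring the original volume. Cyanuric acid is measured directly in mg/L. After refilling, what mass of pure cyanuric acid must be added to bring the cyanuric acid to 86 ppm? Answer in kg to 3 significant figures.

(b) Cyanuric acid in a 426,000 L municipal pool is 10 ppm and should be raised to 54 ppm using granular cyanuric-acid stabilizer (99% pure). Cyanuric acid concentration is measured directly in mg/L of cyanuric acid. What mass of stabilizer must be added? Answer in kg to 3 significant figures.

(a) 8.95 kg; (b) 18.9 kg

(a) After draining 28% and refilling: 90 × 0.72 + 22 × 0.28 = 70.96 ppm.
(a) Deficit to target: 86 − 70.96 = 15.04 mg/L.
(a) Mass: 15.04 mg/L × 595,000 L = 8949 g cyanuric acid.

(b) CYA to add: (54 − 10) = 44 mg/L × 426,000 L = 18,740 g cyanuric acid.
(b) At 99% purity: 18,740 / 0.99 = 18,930 g product.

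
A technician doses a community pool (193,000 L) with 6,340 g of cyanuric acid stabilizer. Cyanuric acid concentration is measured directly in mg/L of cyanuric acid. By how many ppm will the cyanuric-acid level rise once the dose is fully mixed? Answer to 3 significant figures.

Rise: 6,340 g / 193,000 L × 1000 = 32.85 mg/L.

32.8 ppm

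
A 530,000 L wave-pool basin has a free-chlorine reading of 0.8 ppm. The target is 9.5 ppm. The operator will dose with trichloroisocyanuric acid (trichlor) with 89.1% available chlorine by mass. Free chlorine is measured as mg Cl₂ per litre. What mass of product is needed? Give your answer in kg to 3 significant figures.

Chlorine deficit: 9.5 − 0.8 = 8.7 ppm = 8.7 mg/L as Cl₂.
Cl₂ equivalent needed: 8.7 mg/L × 530,000 L = 4,611,000 mg = 4611 g.
Product at 89.1% available chlorine: 4611 / 0.891 = 5175 g.

5.18 kg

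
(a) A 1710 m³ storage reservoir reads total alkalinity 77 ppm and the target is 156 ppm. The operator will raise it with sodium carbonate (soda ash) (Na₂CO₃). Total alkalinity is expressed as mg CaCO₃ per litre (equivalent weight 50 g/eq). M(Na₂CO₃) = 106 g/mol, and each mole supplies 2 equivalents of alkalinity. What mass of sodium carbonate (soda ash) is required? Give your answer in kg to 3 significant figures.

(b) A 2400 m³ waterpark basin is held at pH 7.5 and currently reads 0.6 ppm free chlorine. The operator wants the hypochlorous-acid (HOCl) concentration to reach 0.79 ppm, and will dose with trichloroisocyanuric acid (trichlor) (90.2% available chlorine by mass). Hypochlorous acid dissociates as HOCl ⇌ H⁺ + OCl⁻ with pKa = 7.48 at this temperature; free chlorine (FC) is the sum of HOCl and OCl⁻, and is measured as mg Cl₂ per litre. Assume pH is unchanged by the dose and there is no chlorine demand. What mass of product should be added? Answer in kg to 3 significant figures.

(a) Volume: 1710 m³ = 1,710,000 L.
(a) Alkalinity to add: (156 − 77) = 79 mg/L as CaCO₃ × 1,710,000 L = 135,100 g as CaCO₃.
(a) Equivalents: 135,100 g ÷ 50 g/eq = 2702 eq.
(a) Each mole of Na₂CO₃ supplies 2 eq, so 2702 / 2 = 1351 mol.
(a) Mass: 1351 mol × 106 g/mol = 143,200 g.

(b) Volume: 2400 m³ = 2,400,000 L.
(b) [OCl⁻]/[HOCl] = 10^(pH − pKa) = 10^(7.5 − 7.48) = 1.047; fraction as HOCl = 1/(1 + 1.047) = 0.4885.
(b) Free chlorine required for 0.79 ppm HOCl: 0.79 / 0.4885 = 1.617 ppm.
(b) FC to add: 1.617 − 0.6 = 1.017 mg/L as Cl₂.
(b) Cl₂ equivalent: 1.017 mg/L × 2,400,000 L = 2441 g.
(b) Product at 90.2% available Cl: 2441 / 0.902 = 2707 g.

(a) 143 kg; (b) 2.71 kg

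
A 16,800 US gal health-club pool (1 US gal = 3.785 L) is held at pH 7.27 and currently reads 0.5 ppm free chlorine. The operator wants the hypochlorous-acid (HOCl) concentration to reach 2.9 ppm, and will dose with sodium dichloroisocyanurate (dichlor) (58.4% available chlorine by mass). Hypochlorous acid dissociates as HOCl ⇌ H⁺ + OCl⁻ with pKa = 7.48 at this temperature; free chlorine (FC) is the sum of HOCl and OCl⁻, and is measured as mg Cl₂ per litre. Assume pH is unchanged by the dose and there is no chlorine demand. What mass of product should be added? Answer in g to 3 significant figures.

Volume: 16,800 US gal × 3.785 L/gal = 63,588 L.
[OCl⁻]/[HOCl] = 10^(pH − pKa) = 10^(7.27 − 7.48) = 0.6166; fraction as HOCl = 1/(1 + 0.6166) = 0.6186.
Free chlorine required for 2.9 ppm HOCl: 2.9 / 0.6186 = 4.688 ppm.
FC to add: 4.688 − 0.5 = 4.188 mg/L as Cl₂.
Cl₂ equivalent: 4.188 mg/L × 63,588 L = 266.3 g.
Product at 58.4% available Cl: 266.3 / 0.584 = 456 g.

456 g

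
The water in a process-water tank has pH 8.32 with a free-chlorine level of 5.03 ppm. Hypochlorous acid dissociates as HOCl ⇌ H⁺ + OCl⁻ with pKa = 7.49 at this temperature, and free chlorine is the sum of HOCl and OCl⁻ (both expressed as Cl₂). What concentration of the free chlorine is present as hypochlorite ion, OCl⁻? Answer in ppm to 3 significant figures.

4.38 ppm

[OCl⁻]/[HOCl] = 10^(pH − pKa) = 10^(8.32 − 7.49) = 10^0.83 = 6.761.
Fraction as HOCl = 1 / (1 + 6.761) = 0.1289.
OCl⁻ = (1 − 0.1289) × 5.03 ppm = 4.382 ppm.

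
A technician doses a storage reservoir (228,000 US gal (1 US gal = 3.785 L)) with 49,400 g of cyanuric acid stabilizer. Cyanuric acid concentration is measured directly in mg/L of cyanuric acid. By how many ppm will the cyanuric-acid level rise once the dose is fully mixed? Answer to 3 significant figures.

Volume: 228,000 US gal × 3.785 L/gal = 862,980 L.
Rise: 49,400 g / 862,980 L × 1000 = 57.24 mg/L.

57.2 ppm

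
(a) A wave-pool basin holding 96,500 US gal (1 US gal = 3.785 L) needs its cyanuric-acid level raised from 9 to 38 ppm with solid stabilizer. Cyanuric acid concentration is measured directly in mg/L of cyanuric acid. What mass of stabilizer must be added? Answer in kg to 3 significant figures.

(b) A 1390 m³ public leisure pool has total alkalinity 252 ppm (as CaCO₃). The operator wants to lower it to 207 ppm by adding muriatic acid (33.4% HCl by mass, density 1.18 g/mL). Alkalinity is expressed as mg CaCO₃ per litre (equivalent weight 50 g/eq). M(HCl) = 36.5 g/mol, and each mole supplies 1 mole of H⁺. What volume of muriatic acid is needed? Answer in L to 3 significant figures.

(a) Volume: 96,500 US gal × 3.785 L/gal = 365,252 L.
(a) CYA to add: (38 − 9) = 29 mg/L × 365,252 L = 10,590 g cyanuric acid.

(b) Volume: 1390 m³ = 1,390,000 L.
(b) Alkalinity to neutralize: (252 − 207) = 45 mg/L as CaCO₃ × 1,390,000 L = 62,550 g as CaCO₃.
(b) Equivalents of H⁺ required: 62,550 ÷ 50 g/eq = 1251 eq = 1251 mol HCl.
(b) Mass of HCl: 1251 × 36.5 = 45,660 g.
(b) Mass of 33.4% solution: 45,660 / 0.334 = 136,700 g.
(b) Volume: 136,700 g ÷ 1.18 g/mL = 115,900 mL.

(a) 10.6 kg; (b) 116 L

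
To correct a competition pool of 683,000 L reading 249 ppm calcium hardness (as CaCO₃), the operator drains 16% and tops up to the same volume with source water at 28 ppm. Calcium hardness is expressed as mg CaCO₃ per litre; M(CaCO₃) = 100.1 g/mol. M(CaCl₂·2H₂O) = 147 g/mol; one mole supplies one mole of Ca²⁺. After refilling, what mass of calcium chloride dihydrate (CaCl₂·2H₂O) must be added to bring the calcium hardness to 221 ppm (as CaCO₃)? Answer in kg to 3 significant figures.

7.38 kg

After draining 16% and refilling: 249 × 0.84 + 28 × 0.16 = 213.64 ppm.
Deficit to target: 221 − 213.64 = 7.36 mg/L.
As CaCO₃: 7.36 mg/L × 683,000 L = 5027 g; ÷ 100.1 = 50.22 mol Ca²⁺.
Mass: 50.22 × 147 = 7382 g.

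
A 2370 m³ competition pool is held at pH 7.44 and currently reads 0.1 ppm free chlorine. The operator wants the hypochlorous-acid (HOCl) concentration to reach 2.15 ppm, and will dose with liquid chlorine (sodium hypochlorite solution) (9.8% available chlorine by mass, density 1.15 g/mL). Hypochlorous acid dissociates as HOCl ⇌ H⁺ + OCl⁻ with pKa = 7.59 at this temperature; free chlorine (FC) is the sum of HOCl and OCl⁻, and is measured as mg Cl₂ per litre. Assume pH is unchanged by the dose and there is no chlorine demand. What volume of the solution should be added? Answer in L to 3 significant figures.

75.1 L

Volume: 2370 m³ = 2,370,000 L.
[OCl⁻]/[HOCl] = 10^(pH − pKa) = 10^(7.44 − 7.59) = 0.7079; fraction as HOCl = 1/(1 + 0.7079) = 0.5855.
Free chlorine required for 2.15 ppm HOCl: 2.15 / 0.5855 = 3.672 ppm.
FC to add: 3.672 − 0.1 = 3.572 mg/L as Cl₂.
Cl₂ equivalent: 3.572 mg/L × 2,370,000 L = 8466 g.
Product at 9.8% available Cl: 8466 / 0.098 = 86,390 g.
Volume: 86,390 g ÷ 1.15 g/mL = 75,120 mL.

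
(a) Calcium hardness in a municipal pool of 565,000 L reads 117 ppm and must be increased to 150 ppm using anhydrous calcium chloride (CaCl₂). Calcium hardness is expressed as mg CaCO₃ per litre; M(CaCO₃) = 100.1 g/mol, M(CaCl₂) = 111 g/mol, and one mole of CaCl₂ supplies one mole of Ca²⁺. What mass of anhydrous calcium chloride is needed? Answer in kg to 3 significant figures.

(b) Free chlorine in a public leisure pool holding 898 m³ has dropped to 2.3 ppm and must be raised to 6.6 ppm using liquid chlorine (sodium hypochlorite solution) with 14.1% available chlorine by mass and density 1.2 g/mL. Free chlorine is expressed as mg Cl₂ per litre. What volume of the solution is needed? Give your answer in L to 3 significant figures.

(a) 20.7 kg; (b) 22.8 L

(a) Hardness to add: (150 − 117) = 33 mg/L as CaCO₃ × 565,000 L = 18,640 g as CaCO₃.
(a) Moles of Ca²⁺ (1 mol Ca²⁺ ≡ 1 mol CaCO₃): 18,640 / 100.1 g/mol = 186.3 mol.
(a) Mass of CaCl₂: 186.3 × 111 = 20,680 g.

(b) Volume: 898 m³ = 898,000 L.
(b) Chlorine deficit: 6.6 − 2.3 = 4.3 ppm = 4.3 mg/L as Cl₂.
(b) Cl₂ equivalent needed: 4.3 mg/L × 898,000 L = 3,861,000 mg = 3861 g.
(b) Product at 14.1% available chlorine: 3861 / 0.141 = 27,390 g.
(b) Volume at density 1.2 g/mL: 27,390 g ÷ 1.2 g/mL = 22,820 mL.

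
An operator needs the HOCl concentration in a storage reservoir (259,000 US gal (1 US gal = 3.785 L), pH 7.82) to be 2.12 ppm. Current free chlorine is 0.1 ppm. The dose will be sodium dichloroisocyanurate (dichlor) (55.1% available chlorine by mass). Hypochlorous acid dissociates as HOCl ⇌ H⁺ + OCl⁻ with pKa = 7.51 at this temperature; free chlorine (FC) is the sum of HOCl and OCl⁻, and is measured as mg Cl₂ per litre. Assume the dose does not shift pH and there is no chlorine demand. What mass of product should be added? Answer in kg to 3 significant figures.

11.3 kg

Volume: 259,000 US gal × 3.785 L/gal = 980,315 L.
[OCl⁻]/[HOCl] = 10^(pH − pKa) = 10^(7.82 − 7.51) = 2.042; fraction as HOCl = 1/(1 + 2.042) = 0.3288.
Free chlorine required for 2.12 ppm HOCl: 2.12 / 0.3288 = 6.448 ppm.
FC to add: 6.448 − 0.1 = 6.348 mg/L as Cl₂.
Cl₂ equivalent: 6.348 mg/L × 980,315 L = 6224 g.
Product at 55.1% available Cl: 6224 / 0.551 = 11,290 g.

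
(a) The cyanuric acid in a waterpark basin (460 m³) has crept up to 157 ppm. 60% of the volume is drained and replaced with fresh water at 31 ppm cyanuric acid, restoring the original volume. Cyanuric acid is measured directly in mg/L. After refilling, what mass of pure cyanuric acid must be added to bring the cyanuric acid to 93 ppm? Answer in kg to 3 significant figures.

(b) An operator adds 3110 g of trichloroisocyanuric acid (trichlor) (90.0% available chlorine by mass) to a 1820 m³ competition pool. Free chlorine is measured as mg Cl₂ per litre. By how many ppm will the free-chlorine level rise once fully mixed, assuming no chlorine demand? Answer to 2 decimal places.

(a) 5.34 kg; (b) 1.54 ppm

(a) Volume: 460 m³ = 460,000 L.
(a) After draining 60% and refilling: 157 × 0.40 + 31 × 0.60 = 81.4 ppm.
(a) Deficit to target: 93 − 81.4 = 11.6 mg/L.
(a) Mass: 11.6 mg/L × 460,000 L = 5336 g cyanuric acid.

(b) Volume: 1820 m³ = 1,820,000 L.
(b) Available chlorine delivered: 3110 g × 0.9 = 2799 g as Cl₂.
(b) Concentration rise: 2799 g / 1,820,000 L = 1.538 mg/L = 1.54 ppm.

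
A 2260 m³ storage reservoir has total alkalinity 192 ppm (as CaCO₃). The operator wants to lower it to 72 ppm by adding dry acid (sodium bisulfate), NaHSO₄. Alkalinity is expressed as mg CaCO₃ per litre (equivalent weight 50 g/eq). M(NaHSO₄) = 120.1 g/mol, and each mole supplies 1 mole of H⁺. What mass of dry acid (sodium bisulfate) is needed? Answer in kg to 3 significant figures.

Volume: 2260 m³ = 2,260,000 L.
Alkalinity to neutralize: (192 − 72) = 120 mg/L as CaCO₃ × 2,260,000 L = 271,200 g as CaCO₃.
Equivalents of H⁺ required: 271,200 ÷ 50 g/eq = 5424 eq = 5424 mol NaHSO₄.
Mass of NaHSO₄: 5424 × 120.1 = 651,400 g.

651 kg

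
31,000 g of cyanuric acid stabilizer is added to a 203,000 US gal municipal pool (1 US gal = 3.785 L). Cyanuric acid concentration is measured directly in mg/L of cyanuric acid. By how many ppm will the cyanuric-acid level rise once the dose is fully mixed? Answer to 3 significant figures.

Volume: 203,000 US gal × 3.785 L/gal = 768,355 L.
Rise: 31,000 g / 768,355 L × 1000 = 40.35 mg/L.

40.3 ppm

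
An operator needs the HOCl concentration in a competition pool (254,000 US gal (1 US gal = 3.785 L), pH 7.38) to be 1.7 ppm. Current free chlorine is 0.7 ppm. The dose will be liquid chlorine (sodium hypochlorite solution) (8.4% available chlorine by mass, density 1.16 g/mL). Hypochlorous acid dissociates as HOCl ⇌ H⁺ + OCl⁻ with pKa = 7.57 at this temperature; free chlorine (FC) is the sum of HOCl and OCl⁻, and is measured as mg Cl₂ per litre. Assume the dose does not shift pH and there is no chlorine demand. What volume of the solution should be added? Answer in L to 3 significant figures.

20.7 L

Volume: 254,000 US gal × 3.785 L/gal = 961,390 L.
[OCl⁻]/[HOCl] = 10^(pH − pKa) = 10^(7.38 − 7.57) = 0.6457; fraction as HOCl = 1/(1 + 0.6457) = 0.6077.
Free chlorine required for 1.7 ppm HOCl: 1.7 / 0.6077 = 2.798 ppm.
FC to add: 2.798 − 0.7 = 2.098 mg/L as Cl₂.
Cl₂ equivalent: 2.098 mg/L × 961,390 L = 2017 g.
Product at 8.4% available Cl: 2017 / 0.084 = 24,010 g.
Volume: 24,010 g ÷ 1.16 g/mL = 20,700 mL.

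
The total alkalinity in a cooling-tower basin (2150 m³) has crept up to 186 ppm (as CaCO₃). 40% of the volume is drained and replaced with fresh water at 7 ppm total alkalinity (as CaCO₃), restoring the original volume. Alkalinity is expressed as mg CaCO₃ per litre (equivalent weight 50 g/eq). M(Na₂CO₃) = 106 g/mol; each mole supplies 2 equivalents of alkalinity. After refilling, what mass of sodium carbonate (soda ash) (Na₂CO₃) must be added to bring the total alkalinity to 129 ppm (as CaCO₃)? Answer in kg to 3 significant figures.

33.3 kg

Volume: 2150 m³ = 2,150,000 L.
After draining 40% and refilling: 186 × 0.60 + 7 × 0.40 = 114.4 ppm.
Deficit to target: 129 − 114.4 = 14.6 mg/L.
As CaCO₃: 14.6 mg/L × 2,150,000 L = 31,390 g; ÷ 50 g/eq ÷ 2 = 313.9 mol Na₂CO₃.
Mass: 313.9 × 106 = 33,270 g.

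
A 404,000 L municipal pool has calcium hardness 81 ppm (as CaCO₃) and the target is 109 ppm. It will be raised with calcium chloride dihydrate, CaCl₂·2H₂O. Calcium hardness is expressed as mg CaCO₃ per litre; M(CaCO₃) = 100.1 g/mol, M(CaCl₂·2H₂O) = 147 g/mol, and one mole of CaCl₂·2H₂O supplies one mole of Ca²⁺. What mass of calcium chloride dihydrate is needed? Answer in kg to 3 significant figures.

16.6 kg

Hardness to add: (109 − 81) = 28 mg/L as CaCO₃ × 404,000 L = 11,310 g as CaCO₃.
Moles of Ca²⁺ (1 mol Ca²⁺ ≡ 1 mol CaCO₃): 11,310 / 100.1 g/mol = 113 mol.
Mass of CaCl₂·2H₂O: 113 × 147 = 16,610 g.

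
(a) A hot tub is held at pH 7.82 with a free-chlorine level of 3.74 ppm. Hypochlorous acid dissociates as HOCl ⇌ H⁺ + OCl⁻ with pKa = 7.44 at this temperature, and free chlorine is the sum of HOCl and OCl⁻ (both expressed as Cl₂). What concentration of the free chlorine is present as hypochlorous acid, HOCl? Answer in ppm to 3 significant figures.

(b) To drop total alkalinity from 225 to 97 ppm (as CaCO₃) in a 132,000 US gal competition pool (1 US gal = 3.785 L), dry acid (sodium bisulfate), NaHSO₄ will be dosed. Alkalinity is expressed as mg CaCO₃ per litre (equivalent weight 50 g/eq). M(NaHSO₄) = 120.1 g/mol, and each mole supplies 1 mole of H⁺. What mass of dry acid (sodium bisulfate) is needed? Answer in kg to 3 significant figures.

(a) [OCl⁻]/[HOCl] = 10^(pH − pKa) = 10^(7.82 − 7.44) = 10^0.38 = 2.399.
(a) Fraction as HOCl = 1 / (1 + 2.399) = 0.2942.
(a) HOCl = 0.2942 × 3.74 ppm = 1.1 ppm.

(b) Volume: 132,000 US gal × 3.785 L/gal = 499,620 L.
(b) Alkalinity to neutralize: (225 − 97) = 128 mg/L as CaCO₃ × 499,620 L = 63,950 g as CaCO₃.
(b) Equivalents of H⁺ required: 63,950 ÷ 50 g/eq = 1279 eq = 1279 mol NaHSO₄.
(b) Mass of NaHSO₄: 1279 × 120.1 = 153,600 g.

(a) 1.10 ppm; (b) 154 kg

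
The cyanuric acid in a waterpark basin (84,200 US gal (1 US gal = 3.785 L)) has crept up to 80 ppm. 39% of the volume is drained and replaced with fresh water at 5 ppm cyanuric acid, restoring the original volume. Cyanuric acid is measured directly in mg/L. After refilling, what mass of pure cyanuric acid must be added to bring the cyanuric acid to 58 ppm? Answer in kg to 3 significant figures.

Volume: 84,200 US gal × 3.785 L/gal = 318,697 L.
After draining 39% and refilling: 80 × 0.61 + 5 × 0.39 = 50.75 ppm.
Deficit to target: 58 − 50.75 = 7.25 mg/L.
Mass: 7.25 mg/L × 318,697 L = 2311 g cyanuric acid.

2.31 kg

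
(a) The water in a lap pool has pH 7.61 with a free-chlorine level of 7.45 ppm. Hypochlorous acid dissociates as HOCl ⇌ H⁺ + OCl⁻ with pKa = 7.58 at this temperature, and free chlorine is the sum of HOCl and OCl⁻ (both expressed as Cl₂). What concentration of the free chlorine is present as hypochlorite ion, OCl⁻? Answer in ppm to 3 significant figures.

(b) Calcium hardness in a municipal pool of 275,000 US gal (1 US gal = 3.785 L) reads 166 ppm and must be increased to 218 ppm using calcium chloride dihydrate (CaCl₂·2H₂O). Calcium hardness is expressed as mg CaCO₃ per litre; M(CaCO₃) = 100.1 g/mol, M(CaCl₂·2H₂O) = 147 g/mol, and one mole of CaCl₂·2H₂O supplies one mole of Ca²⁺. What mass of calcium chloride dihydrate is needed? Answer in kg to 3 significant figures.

(a) 3.85 ppm; (b) 79.5 kg

(a) [OCl⁻]/[HOCl] = 10^(pH − pKa) = 10^(7.61 − 7.58) = 10^0.03 = 1.072.
(a) Fraction as HOCl = 1 / (1 + 1.072) = 0.4827.
(a) OCl⁻ = (1 − 0.4827) × 7.45 ppm = 3.854 ppm.

(b) Volume: 275,000 US gal × 3.785 L/gal = 1,040,875 L.
(b) Hardness to add: (218 − 166) = 52 mg/L as CaCO₃ × 1,040,875 L = 54,130 g as CaCO₃.
(b) Moles of Ca²⁺ (1 mol Ca²⁺ ≡ 1 mol CaCO₃): 54,130 / 100.1 g/mol = 540.7 mol.
(b) Mass of CaCl₂·2H₂O: 540.7 × 147 = 79,490 g.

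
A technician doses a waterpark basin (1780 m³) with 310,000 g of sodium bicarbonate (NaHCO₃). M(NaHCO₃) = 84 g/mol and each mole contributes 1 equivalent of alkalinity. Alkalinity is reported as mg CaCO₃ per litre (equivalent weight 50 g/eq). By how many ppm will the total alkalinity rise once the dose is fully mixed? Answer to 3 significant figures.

104 ppm

Volume: 1780 m³ = 1,780,000 L.
Moles of NaHCO₃: 310,000 g ÷ 84 g/mol = 3690 mol → 3690 eq of alkalinity.
As CaCO₃: 3690 eq × 50 g/eq = 184,500 g.
Rise: 184,500 g / 1,780,000 L × 1000 = 103.7 mg/L.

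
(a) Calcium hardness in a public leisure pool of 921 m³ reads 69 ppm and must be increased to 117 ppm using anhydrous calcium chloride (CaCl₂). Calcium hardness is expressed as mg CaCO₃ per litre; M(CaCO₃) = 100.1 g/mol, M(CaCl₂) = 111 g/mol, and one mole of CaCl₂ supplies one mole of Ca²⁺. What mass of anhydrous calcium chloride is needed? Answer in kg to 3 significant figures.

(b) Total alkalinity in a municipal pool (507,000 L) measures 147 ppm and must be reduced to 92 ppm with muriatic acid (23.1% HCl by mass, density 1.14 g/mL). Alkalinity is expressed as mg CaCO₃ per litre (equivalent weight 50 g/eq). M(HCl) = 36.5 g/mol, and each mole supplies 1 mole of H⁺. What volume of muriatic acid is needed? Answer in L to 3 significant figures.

(a) 49.0 kg; (b) 77.3 L

(a) Volume: 921 m³ = 921,000 L.
(a) Hardness to add: (117 − 69) = 48 mg/L as CaCO₃ × 921,000 L = 44,210 g as CaCO₃.
(a) Moles of Ca²⁺ (1 mol Ca²⁺ ≡ 1 mol CaCO₃): 44,210 / 100.1 g/mol = 441.6 mol.
(a) Mass of CaCl₂: 441.6 × 111 = 49,020 g.

(b) Alkalinity to neutralize: (147 − 92) = 55 mg/L as CaCO₃ × 507,000 L = 27,880 g as CaCO₃.
(b) Equivalents of H⁺ required: 27,880 ÷ 50 g/eq = 557.7 eq = 557.7 mol HCl.
(b) Mass of HCl: 557.7 × 36.5 = 20,360 g.
(b) Mass of 23.1% solution: 20,360 / 0.231 = 88,120 g.
(b) Volume: 88,120 g ÷ 1.14 g/mL = 77,300 mL.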